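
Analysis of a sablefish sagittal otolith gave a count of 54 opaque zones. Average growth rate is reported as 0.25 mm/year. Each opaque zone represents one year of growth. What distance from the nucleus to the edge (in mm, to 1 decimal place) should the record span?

54 years of growth are recorded.
54 years at 0.25 mm/year gives 0.25 × 54 = 13.5 mm.

13.5 mm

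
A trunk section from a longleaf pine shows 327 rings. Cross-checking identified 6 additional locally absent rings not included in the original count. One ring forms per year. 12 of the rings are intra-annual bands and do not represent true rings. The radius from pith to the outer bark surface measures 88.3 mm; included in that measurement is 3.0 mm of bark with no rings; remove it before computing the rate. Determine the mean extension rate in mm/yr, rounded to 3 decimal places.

Adjusted count: 327 − 12 + 6 = 321 rings.
Removing the 3.0 mm offcut leaves 88.3 − 3.0 = 85.3 mm.
Extension rate ≈ 85.3 / 321 = 0.266 mm/yr.

0.266 mm/yr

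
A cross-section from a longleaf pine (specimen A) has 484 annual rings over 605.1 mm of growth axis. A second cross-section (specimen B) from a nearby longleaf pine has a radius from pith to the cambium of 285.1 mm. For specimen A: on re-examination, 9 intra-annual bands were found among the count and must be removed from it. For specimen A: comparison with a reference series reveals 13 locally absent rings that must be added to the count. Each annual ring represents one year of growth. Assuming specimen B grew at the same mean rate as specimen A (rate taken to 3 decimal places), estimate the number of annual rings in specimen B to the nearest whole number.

230 annual rings

Specimen A: true annual ring count = 484 − 9 + 13 = 488.
A: 605.1 mm over 488 years gives 605.1 / 488 ≈ 1.240 mm/year.
Specimen B: 285.1 mm / 1.240 mm per year = 229.92 years ≈ 230 annual rings.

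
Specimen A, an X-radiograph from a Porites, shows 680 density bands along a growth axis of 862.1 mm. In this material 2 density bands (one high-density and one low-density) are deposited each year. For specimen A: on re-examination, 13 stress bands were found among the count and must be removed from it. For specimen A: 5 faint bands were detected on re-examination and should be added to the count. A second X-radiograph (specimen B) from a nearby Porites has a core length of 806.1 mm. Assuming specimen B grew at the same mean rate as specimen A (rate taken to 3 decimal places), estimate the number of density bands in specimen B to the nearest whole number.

Specimen A: true density band count = 680 − 13 + 5 = 672.
Specimen A: dividing by 2 density bands per year: 672 / 2 = 336 years.
A: Mean rate = 862.1 mm / 336 years ≈ 2.566 mm/year.
Specimen B: 806.1 mm / 2.566 mm per year = 314.15 years; at 2 density bands per year that is 314.15 × 2 ≈ 628 density bands.

628 density bands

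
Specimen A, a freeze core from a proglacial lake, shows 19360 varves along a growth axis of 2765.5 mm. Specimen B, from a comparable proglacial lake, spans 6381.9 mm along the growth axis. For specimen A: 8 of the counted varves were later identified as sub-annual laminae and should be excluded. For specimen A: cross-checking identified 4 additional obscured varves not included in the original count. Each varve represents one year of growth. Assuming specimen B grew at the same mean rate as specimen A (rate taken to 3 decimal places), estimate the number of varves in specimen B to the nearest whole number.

44629 varves

Specimen A: correcting the raw count gives 19360 − 8 + 4 = 19356 true varves.
A: Extension rate ≈ 2765.5 / 19356 = 0.143 mm/year.
For B, 6381.9 / 0.143 = 44628.67 years ≈ 44629 varves.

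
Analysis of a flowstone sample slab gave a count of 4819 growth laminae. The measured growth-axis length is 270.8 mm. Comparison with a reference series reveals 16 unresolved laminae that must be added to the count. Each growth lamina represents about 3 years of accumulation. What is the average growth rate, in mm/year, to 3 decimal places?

Adjusted count: 4819 + 16 = 4835 growth laminae.
Multiplying by 3 years per growth lamina: 4835 × 3 = 14505 years.
270.8 mm over 14505 years gives 270.8 / 14505 ≈ 0.019 mm/year.

0.019 mm/year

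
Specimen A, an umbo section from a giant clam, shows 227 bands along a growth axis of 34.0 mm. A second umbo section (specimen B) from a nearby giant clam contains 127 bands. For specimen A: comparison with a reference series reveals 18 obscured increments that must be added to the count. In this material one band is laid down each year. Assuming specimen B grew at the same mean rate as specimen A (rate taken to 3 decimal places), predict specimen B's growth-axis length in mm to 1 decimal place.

17.7 mm

Specimen A: true band count = 227 + 18 = 245.
A: Extension rate ≈ 34.0 / 245 = 0.139 mm/yr.
For B, 0.139 mm/year × 127 years = 17.7 mm.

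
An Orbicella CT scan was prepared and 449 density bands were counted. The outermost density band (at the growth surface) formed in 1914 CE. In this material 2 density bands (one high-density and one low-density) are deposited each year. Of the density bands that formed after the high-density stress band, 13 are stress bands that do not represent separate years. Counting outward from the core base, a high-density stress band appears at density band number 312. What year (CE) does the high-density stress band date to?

Between density band 312 and the growth surface there are 449 − 312 = 137 density bands.
Excluding 13 false density bands: 137 − 13 = 124.
Dividing by 2 density bands per year: 124 / 2 = 62 years.
The density band at the growth surface is 1914 CE, so the high-density stress band dates to 1914 − 62 = 1852 CE.

1852 CE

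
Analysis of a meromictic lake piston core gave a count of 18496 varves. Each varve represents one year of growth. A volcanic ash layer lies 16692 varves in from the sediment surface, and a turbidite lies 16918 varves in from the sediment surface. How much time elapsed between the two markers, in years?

Separation: 16918 − 16692 = 226 varves.
At one varve per year, 226 years elapsed between them.

226 yr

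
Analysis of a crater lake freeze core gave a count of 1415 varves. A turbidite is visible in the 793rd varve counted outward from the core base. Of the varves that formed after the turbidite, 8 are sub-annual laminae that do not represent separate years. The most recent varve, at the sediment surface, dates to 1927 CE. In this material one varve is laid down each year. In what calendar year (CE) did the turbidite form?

1313 CE

The turbidite sits at varve 793 from the core base, so 1415 − 793 = 622 varves formed after it.
Removing the 8 false varves leaves 622 − 8 = 614 true varves beyond the turbidite.
1927 − 614 = 1313 CE.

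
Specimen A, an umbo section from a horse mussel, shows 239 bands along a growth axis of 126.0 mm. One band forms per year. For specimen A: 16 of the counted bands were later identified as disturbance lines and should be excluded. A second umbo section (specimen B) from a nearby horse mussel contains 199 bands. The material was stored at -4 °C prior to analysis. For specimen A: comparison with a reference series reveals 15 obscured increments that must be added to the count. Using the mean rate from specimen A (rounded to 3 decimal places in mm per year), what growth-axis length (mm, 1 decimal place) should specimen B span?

Specimen A: adjusted count: 239 − 16 + 15 = 238 bands.
A: 126.0 mm over 238 years gives 126.0 / 238 ≈ 0.529 mm/year.
For B, 0.529 mm/year × 199 years = 105.3 mm.

105.3 mm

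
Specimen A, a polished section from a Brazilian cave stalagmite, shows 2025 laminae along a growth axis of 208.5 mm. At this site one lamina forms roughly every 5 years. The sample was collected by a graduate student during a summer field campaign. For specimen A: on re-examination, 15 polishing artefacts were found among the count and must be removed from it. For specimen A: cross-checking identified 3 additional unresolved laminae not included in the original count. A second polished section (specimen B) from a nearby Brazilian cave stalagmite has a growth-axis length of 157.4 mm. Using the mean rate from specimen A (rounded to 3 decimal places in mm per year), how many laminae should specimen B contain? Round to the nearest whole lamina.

Specimen A: after corrections the count is 2025 − 15 + 3 = 2013 laminae.
Specimen A: 2013 laminae at 5 years each span 2013 × 5 = 10065 years.
A: Mean rate = 208.5 mm / 10065 years ≈ 0.021 mm/year.
B spans 157.4 / 0.021 = 7495.24 years; at 5 years per lamina that is 7495.24 / 5 ≈ 1499 laminae.

1499 laminae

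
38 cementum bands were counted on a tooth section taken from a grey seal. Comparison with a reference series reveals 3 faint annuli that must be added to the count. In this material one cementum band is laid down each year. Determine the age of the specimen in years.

41 yr

True cementum band count = 38 + 3 = 41.
At one cementum band per year, that is 41 years.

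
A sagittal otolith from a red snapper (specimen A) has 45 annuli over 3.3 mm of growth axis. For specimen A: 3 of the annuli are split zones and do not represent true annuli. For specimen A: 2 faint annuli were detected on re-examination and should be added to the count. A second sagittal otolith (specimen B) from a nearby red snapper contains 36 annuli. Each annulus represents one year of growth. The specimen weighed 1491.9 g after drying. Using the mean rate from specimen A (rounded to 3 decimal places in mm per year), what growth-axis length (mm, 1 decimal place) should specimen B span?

2.7 mm

Specimen A: correcting the raw count gives 45 − 3 + 2 = 44 true annuli.
A: Extension rate ≈ 3.3 / 44 = 0.075 mm/year.
For B, 0.075 mm/year × 36 years = 2.7 mm.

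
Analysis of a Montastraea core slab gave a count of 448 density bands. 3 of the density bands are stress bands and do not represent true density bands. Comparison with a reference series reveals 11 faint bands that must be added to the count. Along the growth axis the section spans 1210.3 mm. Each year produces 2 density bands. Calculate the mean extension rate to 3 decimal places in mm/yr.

5.308 mm/yr

True density band count = 448 − 3 + 11 = 456.
456 density bands at 2 per year is 456 / 2 = 228 years.
Mean rate = 1210.3 mm / 228 years ≈ 5.308 mm/yr.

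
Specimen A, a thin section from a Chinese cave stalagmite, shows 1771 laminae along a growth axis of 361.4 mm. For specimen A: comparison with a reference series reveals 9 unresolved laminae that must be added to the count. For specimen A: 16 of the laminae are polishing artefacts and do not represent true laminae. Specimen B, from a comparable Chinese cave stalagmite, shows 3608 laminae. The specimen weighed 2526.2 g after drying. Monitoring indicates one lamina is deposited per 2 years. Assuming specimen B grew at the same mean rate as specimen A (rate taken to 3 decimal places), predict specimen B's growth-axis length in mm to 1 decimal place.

736.0 mm

Specimen A: true lamina count = 1771 − 16 + 9 = 1764.
Specimen A: 1764 laminae at 2 years each span 1764 × 2 = 3528 years.
A: Mean rate = 361.4 mm / 3528 years ≈ 0.102 mm/year.
Specimen B: 3608 laminae at 2 years each span 3608 × 2 = 7216 years. Length of B = 0.102 × 7216 = 736.0 mm.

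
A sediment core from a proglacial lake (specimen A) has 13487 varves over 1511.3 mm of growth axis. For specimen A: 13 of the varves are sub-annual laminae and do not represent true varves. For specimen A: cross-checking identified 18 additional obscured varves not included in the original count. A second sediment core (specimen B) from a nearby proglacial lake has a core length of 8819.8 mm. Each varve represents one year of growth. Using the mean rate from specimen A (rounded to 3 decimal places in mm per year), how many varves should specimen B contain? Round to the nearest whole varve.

Specimen A: after corrections the count is 13487 − 13 + 18 = 13492 varves.
A: Extension rate ≈ 1511.3 / 13492 = 0.112 mm/year.
B spans 8819.8 / 0.112 = 78748.21 years ≈ 78748 varves.

78748 varves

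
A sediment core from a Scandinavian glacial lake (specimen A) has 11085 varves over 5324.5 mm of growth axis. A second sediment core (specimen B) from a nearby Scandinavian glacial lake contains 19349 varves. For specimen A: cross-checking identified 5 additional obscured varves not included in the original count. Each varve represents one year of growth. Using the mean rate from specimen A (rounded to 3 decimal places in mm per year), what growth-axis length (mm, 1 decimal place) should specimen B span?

Specimen A: correcting the raw count gives 11085 + 5 = 11090 true varves.
A: Extension rate ≈ 5324.5 / 11090 = 0.480 mm/yr.
B's length ≈ 0.480 × 19349 = 9287.5 mm.

9287.5 mm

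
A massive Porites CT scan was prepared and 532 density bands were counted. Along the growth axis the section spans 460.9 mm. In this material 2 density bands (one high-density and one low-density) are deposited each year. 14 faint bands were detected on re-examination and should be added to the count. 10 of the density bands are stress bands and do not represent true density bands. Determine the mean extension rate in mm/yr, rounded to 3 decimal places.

True density band count = 532 − 10 + 14 = 536.
With 2 density bands per year, 536 / 2 = 268 years.
Mean rate = 460.9 mm / 268 years ≈ 1.720 mm/yr.

1.720 mm/yr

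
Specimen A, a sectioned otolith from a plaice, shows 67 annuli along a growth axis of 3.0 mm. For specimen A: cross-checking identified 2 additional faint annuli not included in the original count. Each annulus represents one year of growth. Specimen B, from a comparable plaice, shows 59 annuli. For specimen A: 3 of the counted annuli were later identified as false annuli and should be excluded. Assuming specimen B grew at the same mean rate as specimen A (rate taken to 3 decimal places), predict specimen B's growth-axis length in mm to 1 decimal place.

Specimen A: after corrections the count is 67 − 3 + 2 = 66 annuli.
A: Extension rate ≈ 3.0 / 66 = 0.045 mm per year.
Length of B = 0.045 × 59 = 2.7 mm.

2.7 mm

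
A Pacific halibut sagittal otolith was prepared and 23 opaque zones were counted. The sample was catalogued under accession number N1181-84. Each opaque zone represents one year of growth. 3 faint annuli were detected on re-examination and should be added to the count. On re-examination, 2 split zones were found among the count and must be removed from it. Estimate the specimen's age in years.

24 yr

Adjusted count: 23 − 2 + 3 = 24 opaque zones.
With a one-to-one opaque zone periodicity this is 24 years.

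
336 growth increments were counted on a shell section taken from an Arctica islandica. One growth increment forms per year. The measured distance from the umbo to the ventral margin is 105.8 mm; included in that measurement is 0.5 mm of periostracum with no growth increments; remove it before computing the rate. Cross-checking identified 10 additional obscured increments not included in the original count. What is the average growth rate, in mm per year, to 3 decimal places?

Adjusted count: 336 + 10 = 346 growth increments.
Net length = 105.8 − 0.5 = 105.3 mm.
Extension rate ≈ 105.3 / 346 = 0.304 mm per year.

0.304 mm per year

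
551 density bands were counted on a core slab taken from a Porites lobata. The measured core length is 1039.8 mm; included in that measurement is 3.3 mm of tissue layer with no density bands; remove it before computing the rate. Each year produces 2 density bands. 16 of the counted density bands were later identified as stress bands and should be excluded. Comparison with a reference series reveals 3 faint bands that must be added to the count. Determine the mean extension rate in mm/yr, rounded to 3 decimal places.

3.853 mm/yr

After corrections the count is 551 − 16 + 3 = 538 density bands.
538 density bands at 2 per year is 538 / 2 = 269 years.
Removing the 3.3 mm offcut leaves 1039.8 − 3.3 = 1036.5 mm.
Mean rate = 1036.5 mm / 269 years ≈ 3.853 mm/yr.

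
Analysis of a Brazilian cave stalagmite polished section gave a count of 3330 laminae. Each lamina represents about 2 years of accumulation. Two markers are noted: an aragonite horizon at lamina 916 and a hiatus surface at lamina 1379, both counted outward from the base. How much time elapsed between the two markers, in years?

The two markers are separated by 1379 − 916 = 463 laminae.
At 2 years per lamina, 463 × 2 = 926 years.

926 years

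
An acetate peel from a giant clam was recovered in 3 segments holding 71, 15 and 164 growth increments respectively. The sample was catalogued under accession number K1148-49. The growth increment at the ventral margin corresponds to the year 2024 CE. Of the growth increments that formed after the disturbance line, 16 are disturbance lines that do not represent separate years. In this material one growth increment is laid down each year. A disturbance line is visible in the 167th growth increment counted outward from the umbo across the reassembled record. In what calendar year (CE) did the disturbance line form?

1957 CE

Total growth increments = 71 + 15 + 164 = 250.
The disturbance line sits at growth increment 167 from the umbo, so 250 − 167 = 83 growth increments formed after it.
83 − 16 false = 67 true growth increments after the disturbance line.
The growth increment at the ventral margin is 2024 CE, so the disturbance line dates to 2024 − 67 = 1957 CE.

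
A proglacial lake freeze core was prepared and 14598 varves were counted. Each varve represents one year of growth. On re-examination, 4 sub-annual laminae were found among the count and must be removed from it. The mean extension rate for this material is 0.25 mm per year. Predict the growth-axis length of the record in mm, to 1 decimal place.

True varve count = 14598 − 4 = 14594.
Predicted length = 0.25 mm/year × 14594 years = 3648.5 mm.

3648.5 mm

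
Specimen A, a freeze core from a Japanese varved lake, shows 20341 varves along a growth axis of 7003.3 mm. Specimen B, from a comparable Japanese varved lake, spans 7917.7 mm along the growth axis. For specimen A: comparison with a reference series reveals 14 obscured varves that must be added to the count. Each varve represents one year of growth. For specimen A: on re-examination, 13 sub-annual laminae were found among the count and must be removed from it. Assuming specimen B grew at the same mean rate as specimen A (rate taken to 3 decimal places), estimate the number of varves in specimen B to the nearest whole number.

Specimen A: adjusted count: 20341 − 13 + 14 = 20342 varves.
A: 7003.3 mm over 20342 years gives 7003.3 / 20342 ≈ 0.344 mm/year.
Specimen B: 7917.7 mm / 0.344 mm per year = 23016.57 years ≈ 23017 varves.

23017 varves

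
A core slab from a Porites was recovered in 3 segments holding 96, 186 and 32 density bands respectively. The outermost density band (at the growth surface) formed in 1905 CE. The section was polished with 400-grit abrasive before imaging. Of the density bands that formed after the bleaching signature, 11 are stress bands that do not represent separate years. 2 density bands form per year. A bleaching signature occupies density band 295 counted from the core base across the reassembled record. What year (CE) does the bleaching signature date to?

1901 CE

Total density bands = 96 + 186 + 32 = 314.
Between density band 295 and the growth surface there are 314 − 295 = 19 density bands.
Excluding 11 false density bands: 19 − 11 = 8.
With 2 density bands per year, 8 / 2 = 4 years.
1905 − 4 = 1901 CE.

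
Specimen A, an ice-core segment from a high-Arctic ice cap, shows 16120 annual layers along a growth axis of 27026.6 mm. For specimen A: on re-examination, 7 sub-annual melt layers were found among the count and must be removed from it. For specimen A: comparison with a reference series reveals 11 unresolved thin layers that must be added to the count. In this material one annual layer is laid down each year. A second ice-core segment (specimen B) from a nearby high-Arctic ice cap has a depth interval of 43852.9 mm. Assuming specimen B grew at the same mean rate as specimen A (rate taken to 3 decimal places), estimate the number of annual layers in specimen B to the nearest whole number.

Specimen A: adjusted count: 16120 − 7 + 11 = 16124 annual layers.
A: Mean rate = 27026.6 mm / 16124 years ≈ 1.676 mm/yr.
Specimen B: 43852.9 mm / 1.676 mm per year = 26165.21 years ≈ 26165 annual layers.

26165 annual layers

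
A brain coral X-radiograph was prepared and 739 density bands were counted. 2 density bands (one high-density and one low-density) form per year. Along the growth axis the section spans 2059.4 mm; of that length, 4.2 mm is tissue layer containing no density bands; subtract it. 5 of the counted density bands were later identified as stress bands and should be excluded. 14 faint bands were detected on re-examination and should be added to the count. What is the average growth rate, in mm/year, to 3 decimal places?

5.495 mm/year

After corrections the count is 739 − 5 + 14 = 748 density bands.
With 2 density bands per year, 748 / 2 = 374 years.
Removing the 4.2 mm offcut leaves 2059.4 − 4.2 = 2055.2 mm.
Mean rate = 2055.2 mm / 374 years ≈ 5.495 mm/year.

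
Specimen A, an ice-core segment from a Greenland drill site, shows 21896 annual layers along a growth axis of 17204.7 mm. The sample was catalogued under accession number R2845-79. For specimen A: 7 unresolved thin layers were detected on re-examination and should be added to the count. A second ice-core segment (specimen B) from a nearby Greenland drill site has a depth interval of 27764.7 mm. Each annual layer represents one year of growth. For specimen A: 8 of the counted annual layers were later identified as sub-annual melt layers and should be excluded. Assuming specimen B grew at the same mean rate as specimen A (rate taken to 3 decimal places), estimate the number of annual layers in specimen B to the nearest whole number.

35324 annual layers

Specimen A: after corrections the count is 21896 − 8 + 7 = 21895 annual layers.
A: 17204.7 mm over 21895 years gives 17204.7 / 21895 ≈ 0.786 mm/yr.
For B, 27764.7 / 0.786 = 35324.05 years ≈ 35324 annual layers.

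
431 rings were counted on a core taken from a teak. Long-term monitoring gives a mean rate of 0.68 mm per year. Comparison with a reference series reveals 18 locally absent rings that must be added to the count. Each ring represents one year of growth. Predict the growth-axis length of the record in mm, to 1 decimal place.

305.3 mm

True ring count = 431 + 18 = 449.
Length ≈ 0.68 × 449 = 305.3 mm.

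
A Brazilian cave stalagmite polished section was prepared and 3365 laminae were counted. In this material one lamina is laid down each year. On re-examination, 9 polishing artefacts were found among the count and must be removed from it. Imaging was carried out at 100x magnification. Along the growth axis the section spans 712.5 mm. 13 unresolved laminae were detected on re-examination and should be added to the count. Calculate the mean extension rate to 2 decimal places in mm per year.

0.21 mm per year

True lamina count = 3365 − 9 + 13 = 3369.
Extension rate ≈ 712.5 / 3369 = 0.21 mm per year.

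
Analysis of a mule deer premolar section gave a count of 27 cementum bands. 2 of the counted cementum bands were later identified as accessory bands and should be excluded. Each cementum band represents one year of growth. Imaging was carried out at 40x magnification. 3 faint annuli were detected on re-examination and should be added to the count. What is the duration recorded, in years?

28 yr

After corrections the count is 27 − 2 + 3 = 28 cementum bands.
At one cementum band per year, that is 28 years.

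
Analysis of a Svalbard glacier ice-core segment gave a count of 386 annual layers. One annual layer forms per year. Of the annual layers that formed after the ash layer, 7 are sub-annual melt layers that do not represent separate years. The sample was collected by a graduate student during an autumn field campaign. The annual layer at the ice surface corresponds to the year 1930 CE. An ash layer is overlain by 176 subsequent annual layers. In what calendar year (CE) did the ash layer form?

176 annual layers formed after the ash layer.
176 − 7 false = 169 true annual layers after the ash layer.
The annual layer at the ice surface is 1930 CE, so the ash layer dates to 1930 − 169 = 1761 CE.

1761 CE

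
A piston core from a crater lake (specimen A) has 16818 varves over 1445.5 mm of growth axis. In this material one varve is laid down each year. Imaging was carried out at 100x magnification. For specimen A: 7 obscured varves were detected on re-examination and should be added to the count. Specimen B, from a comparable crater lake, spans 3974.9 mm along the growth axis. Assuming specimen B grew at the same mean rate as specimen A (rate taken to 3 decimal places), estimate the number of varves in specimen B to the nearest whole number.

46220 varves

Specimen A: after corrections the count is 16818 + 7 = 16825 varves.
A: Mean rate = 1445.5 mm / 16825 years ≈ 0.086 mm per year.
Specimen B: 3974.9 mm / 0.086 mm per year = 46219.77 years ≈ 46220 varves.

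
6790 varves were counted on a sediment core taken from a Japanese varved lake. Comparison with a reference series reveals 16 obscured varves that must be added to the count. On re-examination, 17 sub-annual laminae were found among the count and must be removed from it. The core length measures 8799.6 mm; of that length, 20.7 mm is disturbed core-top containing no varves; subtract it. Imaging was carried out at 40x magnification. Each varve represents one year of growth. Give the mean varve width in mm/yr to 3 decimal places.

True varve count = 6790 − 17 + 16 = 6789.
The growth record spans 8799.6 − 20.7 = 8778.9 mm.
Extension rate ≈ 8778.9 / 6789 = 1.293 mm/yr.

1.293 mm/yr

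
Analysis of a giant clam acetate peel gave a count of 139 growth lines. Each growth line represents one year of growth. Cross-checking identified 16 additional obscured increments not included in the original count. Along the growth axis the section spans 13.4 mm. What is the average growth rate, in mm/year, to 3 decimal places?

0.086 mm/year

True growth line count = 139 + 16 = 155.
13.4 mm over 155 years gives 13.4 / 155 ≈ 0.086 mm/year.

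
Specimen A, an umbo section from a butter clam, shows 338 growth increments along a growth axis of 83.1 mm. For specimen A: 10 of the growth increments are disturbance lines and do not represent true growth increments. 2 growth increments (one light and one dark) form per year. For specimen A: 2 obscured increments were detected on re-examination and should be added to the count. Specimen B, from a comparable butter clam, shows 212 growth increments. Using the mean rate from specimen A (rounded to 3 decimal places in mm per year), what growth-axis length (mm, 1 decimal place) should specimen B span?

53.4 mm

Specimen A: adjusted count: 338 − 10 + 2 = 330 growth increments.
Specimen A: 330 growth increments at 2 per year is 330 / 2 = 165 years.
A: Mean rate = 83.1 mm / 165 years ≈ 0.504 mm per year.
Specimen B: 212 growth increments at 2 per year is 212 / 2 = 106 years. Length of B = 0.504 × 106 = 53.4 mm.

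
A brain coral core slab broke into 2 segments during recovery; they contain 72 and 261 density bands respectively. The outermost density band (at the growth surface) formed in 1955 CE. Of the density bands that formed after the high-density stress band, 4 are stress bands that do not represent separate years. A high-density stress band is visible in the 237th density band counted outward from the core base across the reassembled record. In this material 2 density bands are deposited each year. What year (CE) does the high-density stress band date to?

1909 CE

Total density bands = 72 + 261 = 333.
Between density band 237 and the growth surface there are 333 − 237 = 96 density bands.
Excluding 4 false density bands: 96 − 4 = 92.
With 2 density bands per year, 92 / 2 = 46 years.
Counting back 46 years from 1955 CE places the high-density stress band in 1955 − 46 = 1909 CE.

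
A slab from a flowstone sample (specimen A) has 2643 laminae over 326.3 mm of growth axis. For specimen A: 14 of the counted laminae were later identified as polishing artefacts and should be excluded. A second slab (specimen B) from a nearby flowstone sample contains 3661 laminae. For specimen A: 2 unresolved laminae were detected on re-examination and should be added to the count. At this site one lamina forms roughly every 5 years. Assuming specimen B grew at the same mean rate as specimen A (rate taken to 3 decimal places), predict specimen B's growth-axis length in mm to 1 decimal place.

Specimen A: correcting the raw count gives 2643 − 14 + 2 = 2631 true laminae.
Specimen A: multiplying by 5 years per lamina: 2631 × 5 = 13155 years.
A: Mean rate = 326.3 mm / 13155 years ≈ 0.025 mm per year.
Specimen B: at 5 years per lamina, 3661 × 5 = 18305 years. B's length ≈ 0.025 × 18305 = 457.6 mm.

457.6 mm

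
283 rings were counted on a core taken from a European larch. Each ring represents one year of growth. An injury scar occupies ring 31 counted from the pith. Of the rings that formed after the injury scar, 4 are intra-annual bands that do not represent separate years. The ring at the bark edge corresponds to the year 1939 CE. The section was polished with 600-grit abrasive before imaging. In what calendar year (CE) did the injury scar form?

1691 CE

283 − 31 = 252 rings lie beyond the injury scar toward the bark edge.
Removing the 4 false rings leaves 252 − 4 = 248 true rings beyond the injury scar.
The ring at the bark edge is 1939 CE, so the injury scar dates to 1939 − 248 = 1691 CE.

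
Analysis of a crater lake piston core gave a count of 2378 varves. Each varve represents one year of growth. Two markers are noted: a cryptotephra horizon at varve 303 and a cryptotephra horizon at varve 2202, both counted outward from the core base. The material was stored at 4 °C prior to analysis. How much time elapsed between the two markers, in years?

1899 years

Separation: 2202 − 303 = 1899 varves.
That is 1899 years at one varve per year.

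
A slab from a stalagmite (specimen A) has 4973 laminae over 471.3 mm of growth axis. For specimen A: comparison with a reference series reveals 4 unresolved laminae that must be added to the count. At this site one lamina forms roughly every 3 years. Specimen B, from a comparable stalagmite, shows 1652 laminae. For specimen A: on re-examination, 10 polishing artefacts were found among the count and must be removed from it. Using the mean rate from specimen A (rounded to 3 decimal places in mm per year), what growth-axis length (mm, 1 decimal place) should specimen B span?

Specimen A: adjusted count: 4973 − 10 + 4 = 4967 laminae.
Specimen A: 4967 laminae at 3 years each span 4967 × 3 = 14901 years.
A: Extension rate ≈ 471.3 / 14901 = 0.032 mm/year.
Specimen B: 1652 laminae at 3 years each span 1652 × 3 = 4956 years. B's length ≈ 0.032 × 4956 = 158.6 mm.

158.6 mm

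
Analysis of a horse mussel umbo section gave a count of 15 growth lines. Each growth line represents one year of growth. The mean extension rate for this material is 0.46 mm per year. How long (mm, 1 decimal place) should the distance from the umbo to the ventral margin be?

6.9 mm

The record spans 15 years at 0.46 mm per year.
15 years at 0.46 mm/year gives 0.46 × 15 = 6.9 mm.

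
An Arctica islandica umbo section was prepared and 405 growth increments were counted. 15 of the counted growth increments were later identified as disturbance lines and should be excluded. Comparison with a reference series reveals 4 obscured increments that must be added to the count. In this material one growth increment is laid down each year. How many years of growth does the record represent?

394 years

After corrections the count is 405 − 15 + 4 = 394 growth increments.
One growth increment per year makes the duration 394 years.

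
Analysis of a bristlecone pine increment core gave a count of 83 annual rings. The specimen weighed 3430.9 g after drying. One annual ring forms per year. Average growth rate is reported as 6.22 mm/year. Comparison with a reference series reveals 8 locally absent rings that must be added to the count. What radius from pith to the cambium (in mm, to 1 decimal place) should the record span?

True annual ring count = 83 + 8 = 91.
Length ≈ 6.22 × 91 = 566.0 mm.

566.0 mm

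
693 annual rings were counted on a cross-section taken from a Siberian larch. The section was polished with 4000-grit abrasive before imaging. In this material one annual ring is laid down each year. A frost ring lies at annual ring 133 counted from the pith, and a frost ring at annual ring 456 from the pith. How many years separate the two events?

323 years

Separation: 456 − 133 = 323 annual rings.
One annual ring per year makes the interval 323 years.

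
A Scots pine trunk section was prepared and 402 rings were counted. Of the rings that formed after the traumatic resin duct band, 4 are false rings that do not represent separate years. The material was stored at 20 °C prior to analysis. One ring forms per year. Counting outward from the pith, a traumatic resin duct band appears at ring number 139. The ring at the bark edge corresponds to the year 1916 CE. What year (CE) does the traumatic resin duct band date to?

1657 CE

402 − 139 = 263 rings lie beyond the traumatic resin duct band toward the bark edge.
Removing the 4 false rings leaves 263 − 4 = 259 true rings beyond the traumatic resin duct band.
Counting back 259 years from 1916 CE places the traumatic resin duct band in 1916 − 259 = 1657 CE.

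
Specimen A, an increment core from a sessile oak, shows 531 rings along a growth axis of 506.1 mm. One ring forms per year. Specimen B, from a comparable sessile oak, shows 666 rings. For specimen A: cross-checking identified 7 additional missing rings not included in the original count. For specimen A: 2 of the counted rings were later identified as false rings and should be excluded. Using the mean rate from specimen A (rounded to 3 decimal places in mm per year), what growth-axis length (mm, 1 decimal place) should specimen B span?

Specimen A: true ring count = 531 − 2 + 7 = 536.
A: Extension rate ≈ 506.1 / 536 = 0.944 mm per year.
B's length ≈ 0.944 × 666 = 628.7 mm.

628.7 mm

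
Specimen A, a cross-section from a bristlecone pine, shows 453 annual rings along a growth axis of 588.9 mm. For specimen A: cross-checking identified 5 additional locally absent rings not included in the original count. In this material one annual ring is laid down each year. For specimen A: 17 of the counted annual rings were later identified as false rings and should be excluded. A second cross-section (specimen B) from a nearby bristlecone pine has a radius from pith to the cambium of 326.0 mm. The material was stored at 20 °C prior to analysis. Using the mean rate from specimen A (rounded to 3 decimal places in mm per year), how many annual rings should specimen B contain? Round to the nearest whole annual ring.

Specimen A: after corrections the count is 453 − 17 + 5 = 441 annual rings.
A: 588.9 mm over 441 years gives 588.9 / 441 ≈ 1.335 mm/yr.
For B, 326.0 / 1.335 = 244.19 years ≈ 244 annual rings.

244 annual rings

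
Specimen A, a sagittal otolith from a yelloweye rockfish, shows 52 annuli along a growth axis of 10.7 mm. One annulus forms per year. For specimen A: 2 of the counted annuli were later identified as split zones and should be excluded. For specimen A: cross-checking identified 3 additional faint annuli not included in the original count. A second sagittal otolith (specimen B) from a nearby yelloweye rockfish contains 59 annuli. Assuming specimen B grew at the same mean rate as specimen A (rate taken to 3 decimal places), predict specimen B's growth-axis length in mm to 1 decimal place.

11.9 mm

Specimen A: correcting the raw count gives 52 − 2 + 3 = 53 true annuli.
A: Extension rate ≈ 10.7 / 53 = 0.202 mm per year.
B's length ≈ 0.202 × 59 = 11.9 mm.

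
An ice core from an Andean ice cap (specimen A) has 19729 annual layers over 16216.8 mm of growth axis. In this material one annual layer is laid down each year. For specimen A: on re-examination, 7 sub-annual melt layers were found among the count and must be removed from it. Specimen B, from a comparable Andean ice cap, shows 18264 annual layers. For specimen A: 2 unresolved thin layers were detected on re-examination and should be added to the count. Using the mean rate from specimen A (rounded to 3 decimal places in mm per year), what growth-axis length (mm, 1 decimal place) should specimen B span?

Specimen A: after corrections the count is 19729 − 7 + 2 = 19724 annual layers.
A: 16216.8 mm over 19724 years gives 16216.8 / 19724 ≈ 0.822 mm/yr.
Length of B = 0.822 × 18264 = 15013.0 mm.

15013.0 mm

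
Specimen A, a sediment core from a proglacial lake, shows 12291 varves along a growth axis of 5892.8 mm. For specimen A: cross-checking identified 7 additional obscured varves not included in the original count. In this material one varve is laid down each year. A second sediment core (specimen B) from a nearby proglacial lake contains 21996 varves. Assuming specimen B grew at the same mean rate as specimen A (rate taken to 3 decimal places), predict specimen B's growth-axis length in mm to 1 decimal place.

Specimen A: correcting the raw count gives 12291 + 7 = 12298 true varves.
A: 5892.8 mm over 12298 years gives 5892.8 / 12298 ≈ 0.479 mm/year.
For B, 0.479 mm/year × 21996 years = 10536.1 mm.

10536.1 mm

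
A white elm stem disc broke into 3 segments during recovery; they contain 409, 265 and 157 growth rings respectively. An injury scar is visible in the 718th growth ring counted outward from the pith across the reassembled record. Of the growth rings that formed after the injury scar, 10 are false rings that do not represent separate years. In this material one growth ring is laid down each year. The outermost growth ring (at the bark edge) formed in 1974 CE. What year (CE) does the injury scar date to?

1871 CE

Total growth rings = 409 + 265 + 157 = 831.
The injury scar sits at growth ring 718 from the pith, so 831 − 718 = 113 growth rings formed after it.
Removing the 10 false growth rings leaves 113 − 10 = 103 true growth rings beyond the injury scar.
Counting back 103 years from 1974 CE places the injury scar in 1974 − 103 = 1871 CE.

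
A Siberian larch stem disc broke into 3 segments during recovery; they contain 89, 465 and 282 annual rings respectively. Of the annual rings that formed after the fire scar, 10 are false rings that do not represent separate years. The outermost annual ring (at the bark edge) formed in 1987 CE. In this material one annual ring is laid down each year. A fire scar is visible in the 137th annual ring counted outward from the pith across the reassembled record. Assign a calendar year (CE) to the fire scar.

Total annual rings = 89 + 465 + 282 = 836.
Between annual ring 137 and the bark edge there are 836 − 137 = 699 annual rings.
Removing the 10 false annual rings leaves 699 − 10 = 689 true annual rings beyond the fire scar.
The annual ring at the bark edge is 1987 CE, so the fire scar dates to 1987 − 689 = 1298 CE.

1298 CE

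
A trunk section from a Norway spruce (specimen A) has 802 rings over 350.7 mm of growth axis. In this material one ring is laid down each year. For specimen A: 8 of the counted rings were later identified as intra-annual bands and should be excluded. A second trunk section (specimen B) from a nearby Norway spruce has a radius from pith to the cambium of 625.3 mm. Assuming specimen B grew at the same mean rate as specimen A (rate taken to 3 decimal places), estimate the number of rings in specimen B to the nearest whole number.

Specimen A: true ring count = 802 − 8 = 794.
A: 350.7 mm over 794 years gives 350.7 / 794 ≈ 0.442 mm/yr.
Specimen B: 625.3 mm / 0.442 mm per year = 1414.71 years ≈ 1415 rings.

1415 rings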